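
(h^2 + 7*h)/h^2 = (h + 7)/h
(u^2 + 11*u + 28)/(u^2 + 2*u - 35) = (u + 4)/(u - 5)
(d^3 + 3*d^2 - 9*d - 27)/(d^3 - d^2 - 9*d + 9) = (d + 3)/(d - 1)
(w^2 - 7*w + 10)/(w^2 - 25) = (w - 2)/(w + 5)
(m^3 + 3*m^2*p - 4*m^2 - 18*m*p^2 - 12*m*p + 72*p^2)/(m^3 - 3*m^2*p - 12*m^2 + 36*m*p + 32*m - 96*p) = (m + 6*p)/(m - 8)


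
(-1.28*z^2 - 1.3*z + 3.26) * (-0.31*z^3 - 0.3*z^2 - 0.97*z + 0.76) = 0.3968*z^5 + 0.787*z^4 + 0.621*z^3 - 0.6898*z^2 - 4.1502*z + 2.4776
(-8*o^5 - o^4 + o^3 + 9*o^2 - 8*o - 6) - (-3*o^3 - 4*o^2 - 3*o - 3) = -8*o^5 - o^4 + 4*o^3 + 13*o^2 - 5*o - 3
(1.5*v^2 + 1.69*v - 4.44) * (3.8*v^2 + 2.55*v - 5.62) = 5.7*v^4 + 10.247*v^3 - 20.9925*v^2 - 20.8198*v + 24.9528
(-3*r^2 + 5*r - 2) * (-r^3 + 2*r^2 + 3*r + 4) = 3*r^5 - 11*r^4 + 3*r^3 - r^2 + 14*r - 8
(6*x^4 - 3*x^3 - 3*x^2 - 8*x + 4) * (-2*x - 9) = -12*x^5 - 48*x^4 + 33*x^3 + 43*x^2 + 64*x - 36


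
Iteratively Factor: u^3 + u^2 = (u)*(u^2 + u) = u^2*(u + 1)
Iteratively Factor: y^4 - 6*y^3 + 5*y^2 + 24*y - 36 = (y + 2)*(y^3 - 8*y^2 + 21*y - 18) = (y - 3)*(y + 2)*(y^2 - 5*y + 6) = (y - 3)^2*(y + 2)*(y - 2)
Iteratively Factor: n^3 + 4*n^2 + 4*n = (n + 2)*(n^2 + 2*n) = (n + 2)^2*(n)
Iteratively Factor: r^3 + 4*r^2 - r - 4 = (r - 1)*(r^2 + 5*r + 4) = (r - 1)*(r + 4)*(r + 1)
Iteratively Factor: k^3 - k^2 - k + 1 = (k - 1)*(k^2 - 1) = (k - 1)^2*(k + 1)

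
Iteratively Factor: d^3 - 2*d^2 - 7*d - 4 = (d - 4)*(d^2 + 2*d + 1) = (d - 4)*(d + 1)*(d + 1)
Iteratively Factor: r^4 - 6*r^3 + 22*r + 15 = (r + 1)*(r^3 - 7*r^2 + 7*r + 15) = (r - 3)*(r + 1)*(r^2 - 4*r - 5) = (r - 5)*(r - 3)*(r + 1)*(r + 1)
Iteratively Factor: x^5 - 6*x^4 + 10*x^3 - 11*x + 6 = (x + 1)*(x^4 - 7*x^3 + 17*x^2 - 17*x + 6) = (x - 1)*(x + 1)*(x^3 - 6*x^2 + 11*x - 6) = (x - 2)*(x - 1)*(x + 1)*(x^2 - 4*x + 3) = (x - 2)*(x - 1)^2*(x + 1)*(x - 3)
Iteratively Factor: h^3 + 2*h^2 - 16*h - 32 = (h - 4)*(h^2 + 6*h + 8) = (h - 4)*(h + 4)*(h + 2)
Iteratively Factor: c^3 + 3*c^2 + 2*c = (c + 2)*(c^2 + c) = c*(c + 2)*(c + 1)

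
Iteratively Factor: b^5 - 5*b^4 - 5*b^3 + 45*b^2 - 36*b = (b - 3)*(b^4 - 2*b^3 - 11*b^2 + 12*b) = (b - 3)*(b - 1)*(b^3 - b^2 - 12*b) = (b - 3)*(b - 1)*(b + 3)*(b^2 - 4*b) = (b - 4)*(b - 3)*(b - 1)*(b + 3)*(b)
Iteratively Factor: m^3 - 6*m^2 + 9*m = (m)*(m^2 - 6*m + 9) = m*(m - 3)*(m - 3)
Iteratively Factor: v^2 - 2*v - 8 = (v - 4)*(v + 2)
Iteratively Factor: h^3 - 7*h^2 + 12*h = (h - 4)*(h^2 - 3*h) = h*(h - 4)*(h - 3)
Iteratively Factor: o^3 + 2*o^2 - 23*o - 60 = (o + 3)*(o^2 - o - 20) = (o - 5)*(o + 3)*(o + 4)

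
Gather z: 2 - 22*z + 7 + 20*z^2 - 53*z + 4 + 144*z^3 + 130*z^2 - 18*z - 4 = 144*z^3 + 150*z^2 - 93*z + 9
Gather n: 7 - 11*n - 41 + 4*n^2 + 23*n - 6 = 4*n^2 + 12*n - 40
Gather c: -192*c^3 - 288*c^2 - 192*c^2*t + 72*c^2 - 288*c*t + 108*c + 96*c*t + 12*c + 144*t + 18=-192*c^3 + c^2*(-192*t - 216) + c*(120 - 192*t) + 144*t + 18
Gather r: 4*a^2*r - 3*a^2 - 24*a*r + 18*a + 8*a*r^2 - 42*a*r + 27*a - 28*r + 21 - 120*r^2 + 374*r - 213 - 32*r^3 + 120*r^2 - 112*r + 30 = -3*a^2 + 8*a*r^2 + 45*a - 32*r^3 + r*(4*a^2 - 66*a + 234) - 162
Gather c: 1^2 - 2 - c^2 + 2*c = -c^2 + 2*c - 1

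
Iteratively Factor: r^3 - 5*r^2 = (r)*(r^2 - 5*r) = r*(r - 5)*(r)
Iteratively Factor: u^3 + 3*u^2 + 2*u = (u + 1)*(u^2 + 2*u) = (u + 1)*(u + 2)*(u)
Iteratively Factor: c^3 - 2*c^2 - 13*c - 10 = (c - 5)*(c^2 + 3*c + 2) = (c - 5)*(c + 2)*(c + 1)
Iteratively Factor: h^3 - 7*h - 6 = (h + 1)*(h^2 - h - 6) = (h + 1)*(h + 2)*(h - 3)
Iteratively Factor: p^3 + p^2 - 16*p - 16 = (p + 1)*(p^2 - 16) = (p + 1)*(p + 4)*(p - 4)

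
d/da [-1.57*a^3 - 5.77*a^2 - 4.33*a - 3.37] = -4.71*a^2 - 11.54*a - 4.33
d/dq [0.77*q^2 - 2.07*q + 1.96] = 1.54*q - 2.07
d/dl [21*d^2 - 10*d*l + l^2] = -10*d + 2*l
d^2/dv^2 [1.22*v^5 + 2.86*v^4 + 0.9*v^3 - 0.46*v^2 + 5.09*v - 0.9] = 24.4*v^3 + 34.32*v^2 + 5.4*v - 0.92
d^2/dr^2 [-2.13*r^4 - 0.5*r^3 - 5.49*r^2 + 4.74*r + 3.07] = -25.56*r^2 - 3.0*r - 10.98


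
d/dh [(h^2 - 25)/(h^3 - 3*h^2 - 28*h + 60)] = (-h^2 + 10*h - 28)/(h^4 - 16*h^3 + 88*h^2 - 192*h + 144)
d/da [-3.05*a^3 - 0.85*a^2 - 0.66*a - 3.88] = -9.15*a^2 - 1.7*a - 0.66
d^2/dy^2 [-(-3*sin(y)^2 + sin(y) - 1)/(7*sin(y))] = (-3*sin(y)^4 - sin(y)^2 + 2)/(7*sin(y)^3)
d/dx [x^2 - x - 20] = 2*x - 1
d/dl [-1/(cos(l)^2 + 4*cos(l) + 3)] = -2*(cos(l) + 2)*sin(l)/(cos(l)^2 + 4*cos(l) + 3)^2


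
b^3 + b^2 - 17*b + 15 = (b - 3)*(b - 1)*(b + 5)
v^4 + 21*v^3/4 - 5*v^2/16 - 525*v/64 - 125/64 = (v - 5/4)*(v + 1/4)*(v + 5/4)*(v + 5)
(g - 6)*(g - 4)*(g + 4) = g^3 - 6*g^2 - 16*g + 96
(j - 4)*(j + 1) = j^2 - 3*j - 4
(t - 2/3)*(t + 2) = t^2 + 4*t/3 - 4/3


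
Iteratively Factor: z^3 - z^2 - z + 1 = (z - 1)*(z^2 - 1) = (z - 1)^2*(z + 1)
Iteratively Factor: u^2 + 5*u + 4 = (u + 4)*(u + 1)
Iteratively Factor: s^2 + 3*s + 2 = (s + 2)*(s + 1)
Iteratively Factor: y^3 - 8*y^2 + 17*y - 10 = (y - 5)*(y^2 - 3*y + 2) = (y - 5)*(y - 2)*(y - 1)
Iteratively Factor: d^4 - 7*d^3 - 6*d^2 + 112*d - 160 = (d - 5)*(d^3 - 2*d^2 - 16*d + 32) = (d - 5)*(d + 4)*(d^2 - 6*d + 8) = (d - 5)*(d - 2)*(d + 4)*(d - 4)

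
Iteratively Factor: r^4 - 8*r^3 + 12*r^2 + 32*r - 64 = (r + 2)*(r^3 - 10*r^2 + 32*r - 32) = (r - 4)*(r + 2)*(r^2 - 6*r + 8) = (r - 4)*(r - 2)*(r + 2)*(r - 4)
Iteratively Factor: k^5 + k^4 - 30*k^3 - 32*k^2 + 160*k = (k + 4)*(k^4 - 3*k^3 - 18*k^2 + 40*k) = k*(k + 4)*(k^3 - 3*k^2 - 18*k + 40) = k*(k - 2)*(k + 4)*(k^2 - k - 20) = k*(k - 5)*(k - 2)*(k + 4)*(k + 4)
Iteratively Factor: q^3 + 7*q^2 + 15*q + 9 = (q + 3)*(q^2 + 4*q + 3) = (q + 1)*(q + 3)*(q + 3)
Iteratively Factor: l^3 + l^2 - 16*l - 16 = (l + 1)*(l^2 - 16) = (l + 1)*(l + 4)*(l - 4)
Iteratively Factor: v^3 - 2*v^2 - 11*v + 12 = (v + 3)*(v^2 - 5*v + 4) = (v - 1)*(v + 3)*(v - 4)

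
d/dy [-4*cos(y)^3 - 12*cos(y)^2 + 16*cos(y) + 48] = 4*(3*cos(y)^2 + 6*cos(y) - 4)*sin(y)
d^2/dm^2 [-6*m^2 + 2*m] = -12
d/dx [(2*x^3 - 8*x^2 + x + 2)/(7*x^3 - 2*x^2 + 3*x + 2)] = 2*(26*x^4 - x^3 - 26*x^2 - 12*x - 2)/(49*x^6 - 28*x^5 + 46*x^4 + 16*x^3 + x^2 + 12*x + 4)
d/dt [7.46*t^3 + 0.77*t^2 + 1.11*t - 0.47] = 22.38*t^2 + 1.54*t + 1.11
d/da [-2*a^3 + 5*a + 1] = 5 - 6*a^2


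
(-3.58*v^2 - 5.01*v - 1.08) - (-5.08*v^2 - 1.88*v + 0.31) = 1.5*v^2 - 3.13*v - 1.39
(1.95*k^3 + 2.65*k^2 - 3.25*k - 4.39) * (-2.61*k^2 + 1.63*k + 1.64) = -5.0895*k^5 - 3.738*k^4 + 16.0*k^3 + 10.5064*k^2 - 12.4857*k - 7.1996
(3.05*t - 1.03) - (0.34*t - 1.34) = 2.71*t + 0.31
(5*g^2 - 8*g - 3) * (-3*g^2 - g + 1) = -15*g^4 + 19*g^3 + 22*g^2 - 5*g - 3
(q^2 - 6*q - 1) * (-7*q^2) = -7*q^4 + 42*q^3 + 7*q^2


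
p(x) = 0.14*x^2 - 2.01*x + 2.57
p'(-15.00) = -6.21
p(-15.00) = 64.22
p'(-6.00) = -3.69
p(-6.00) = 19.67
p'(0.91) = -1.76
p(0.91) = 0.86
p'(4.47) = -0.76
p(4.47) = -3.62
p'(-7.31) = -4.06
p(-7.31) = 24.74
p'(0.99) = -1.73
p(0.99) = 0.72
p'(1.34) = -1.63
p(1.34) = 0.13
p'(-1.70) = -2.49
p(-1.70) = 6.39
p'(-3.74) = -3.06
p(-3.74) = 12.05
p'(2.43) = -1.33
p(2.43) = -1.49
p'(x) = 0.28*x - 2.01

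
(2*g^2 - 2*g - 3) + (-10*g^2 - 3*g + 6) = -8*g^2 - 5*g + 3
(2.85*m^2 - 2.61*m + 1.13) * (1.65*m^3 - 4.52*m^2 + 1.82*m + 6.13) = 4.7025*m^5 - 17.1885*m^4 + 18.8487*m^3 + 7.6127*m^2 - 13.9427*m + 6.9269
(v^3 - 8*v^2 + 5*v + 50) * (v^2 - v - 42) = v^5 - 9*v^4 - 29*v^3 + 381*v^2 - 260*v - 2100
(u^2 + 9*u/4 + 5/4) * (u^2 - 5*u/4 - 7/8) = u^4 + u^3 - 39*u^2/16 - 113*u/32 - 35/32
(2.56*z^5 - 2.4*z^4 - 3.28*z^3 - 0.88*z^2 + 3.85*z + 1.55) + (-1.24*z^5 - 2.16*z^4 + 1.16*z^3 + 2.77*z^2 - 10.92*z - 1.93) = 1.32*z^5 - 4.56*z^4 - 2.12*z^3 + 1.89*z^2 - 7.07*z - 0.38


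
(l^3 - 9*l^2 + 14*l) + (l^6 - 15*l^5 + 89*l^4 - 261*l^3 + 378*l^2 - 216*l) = l^6 - 15*l^5 + 89*l^4 - 260*l^3 + 369*l^2 - 202*l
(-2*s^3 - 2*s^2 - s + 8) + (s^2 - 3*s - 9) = -2*s^3 - s^2 - 4*s - 1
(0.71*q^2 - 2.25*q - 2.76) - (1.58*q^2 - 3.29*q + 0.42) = -0.87*q^2 + 1.04*q - 3.18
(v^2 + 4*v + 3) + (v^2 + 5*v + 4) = 2*v^2 + 9*v + 7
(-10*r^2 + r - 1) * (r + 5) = -10*r^3 - 49*r^2 + 4*r - 5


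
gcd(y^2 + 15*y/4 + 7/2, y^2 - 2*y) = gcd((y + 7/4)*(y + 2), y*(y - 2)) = 1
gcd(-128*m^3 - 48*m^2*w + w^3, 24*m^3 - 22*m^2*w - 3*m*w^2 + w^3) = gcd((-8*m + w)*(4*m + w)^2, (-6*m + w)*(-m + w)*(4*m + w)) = 4*m + w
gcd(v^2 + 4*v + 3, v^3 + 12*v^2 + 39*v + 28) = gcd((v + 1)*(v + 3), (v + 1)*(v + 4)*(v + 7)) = v + 1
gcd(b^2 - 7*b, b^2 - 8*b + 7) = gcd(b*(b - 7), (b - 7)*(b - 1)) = b - 7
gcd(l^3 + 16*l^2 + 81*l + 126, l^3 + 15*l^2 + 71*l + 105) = l^2 + 10*l + 21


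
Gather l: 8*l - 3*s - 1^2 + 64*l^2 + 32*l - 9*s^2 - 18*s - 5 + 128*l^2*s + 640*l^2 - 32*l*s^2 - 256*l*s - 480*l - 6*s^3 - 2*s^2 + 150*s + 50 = l^2*(128*s + 704) + l*(-32*s^2 - 256*s - 440) - 6*s^3 - 11*s^2 + 129*s + 44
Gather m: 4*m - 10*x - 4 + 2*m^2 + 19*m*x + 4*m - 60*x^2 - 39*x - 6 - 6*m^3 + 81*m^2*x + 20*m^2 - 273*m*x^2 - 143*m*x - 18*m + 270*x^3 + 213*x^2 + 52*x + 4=-6*m^3 + m^2*(81*x + 22) + m*(-273*x^2 - 124*x - 10) + 270*x^3 + 153*x^2 + 3*x - 6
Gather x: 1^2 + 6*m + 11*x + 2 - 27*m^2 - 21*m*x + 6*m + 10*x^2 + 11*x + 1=-27*m^2 + 12*m + 10*x^2 + x*(22 - 21*m) + 4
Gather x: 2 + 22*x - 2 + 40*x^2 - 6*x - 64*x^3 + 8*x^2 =-64*x^3 + 48*x^2 + 16*x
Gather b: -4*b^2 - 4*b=-4*b^2 - 4*b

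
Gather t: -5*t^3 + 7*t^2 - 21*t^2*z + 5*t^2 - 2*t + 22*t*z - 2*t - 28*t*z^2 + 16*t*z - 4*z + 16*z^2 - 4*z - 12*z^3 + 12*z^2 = -5*t^3 + t^2*(12 - 21*z) + t*(-28*z^2 + 38*z - 4) - 12*z^3 + 28*z^2 - 8*z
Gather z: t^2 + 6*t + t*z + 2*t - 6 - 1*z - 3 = t^2 + 8*t + z*(t - 1) - 9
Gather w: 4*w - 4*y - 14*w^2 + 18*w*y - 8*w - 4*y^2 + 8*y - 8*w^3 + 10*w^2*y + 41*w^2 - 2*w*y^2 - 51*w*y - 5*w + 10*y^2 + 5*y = -8*w^3 + w^2*(10*y + 27) + w*(-2*y^2 - 33*y - 9) + 6*y^2 + 9*y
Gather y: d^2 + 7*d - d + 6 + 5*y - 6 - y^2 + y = d^2 + 6*d - y^2 + 6*y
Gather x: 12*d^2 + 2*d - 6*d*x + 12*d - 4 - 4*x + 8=12*d^2 + 14*d + x*(-6*d - 4) + 4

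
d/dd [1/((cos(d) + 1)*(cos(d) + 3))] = 2*(cos(d) + 2)*sin(d)/((cos(d) + 1)^2*(cos(d) + 3)^2)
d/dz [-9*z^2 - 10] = -18*z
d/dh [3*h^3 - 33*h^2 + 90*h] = 9*h^2 - 66*h + 90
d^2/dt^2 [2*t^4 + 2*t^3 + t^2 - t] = 24*t^2 + 12*t + 2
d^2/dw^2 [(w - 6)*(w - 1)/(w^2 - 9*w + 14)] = 4*(w^3 - 12*w^2 + 66*w - 142)/(w^6 - 27*w^5 + 285*w^4 - 1485*w^3 + 3990*w^2 - 5292*w + 2744)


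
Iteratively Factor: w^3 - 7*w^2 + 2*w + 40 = (w - 4)*(w^2 - 3*w - 10) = (w - 4)*(w + 2)*(w - 5)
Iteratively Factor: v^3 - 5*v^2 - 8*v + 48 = (v + 3)*(v^2 - 8*v + 16) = (v - 4)*(v + 3)*(v - 4)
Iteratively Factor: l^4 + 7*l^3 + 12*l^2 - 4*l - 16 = (l + 2)*(l^3 + 5*l^2 + 2*l - 8) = (l + 2)^2*(l^2 + 3*l - 4) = (l - 1)*(l + 2)^2*(l + 4)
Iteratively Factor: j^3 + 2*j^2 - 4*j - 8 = (j + 2)*(j^2 - 4) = (j - 2)*(j + 2)*(j + 2)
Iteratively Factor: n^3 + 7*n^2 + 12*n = (n)*(n^2 + 7*n + 12) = n*(n + 4)*(n + 3)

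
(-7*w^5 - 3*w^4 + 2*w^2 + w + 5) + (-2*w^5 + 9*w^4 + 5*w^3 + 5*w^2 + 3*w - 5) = -9*w^5 + 6*w^4 + 5*w^3 + 7*w^2 + 4*w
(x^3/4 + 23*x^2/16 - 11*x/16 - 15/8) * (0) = 0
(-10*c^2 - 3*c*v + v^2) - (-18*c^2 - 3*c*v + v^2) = 8*c^2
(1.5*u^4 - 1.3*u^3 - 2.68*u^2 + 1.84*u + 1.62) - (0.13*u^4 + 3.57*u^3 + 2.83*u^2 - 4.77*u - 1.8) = 1.37*u^4 - 4.87*u^3 - 5.51*u^2 + 6.61*u + 3.42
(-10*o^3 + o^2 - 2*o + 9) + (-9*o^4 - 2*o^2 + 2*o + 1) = -9*o^4 - 10*o^3 - o^2 + 10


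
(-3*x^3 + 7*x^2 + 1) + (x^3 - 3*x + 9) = -2*x^3 + 7*x^2 - 3*x + 10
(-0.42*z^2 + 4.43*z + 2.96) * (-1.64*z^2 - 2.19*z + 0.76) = 0.6888*z^4 - 6.3454*z^3 - 14.8753*z^2 - 3.1156*z + 2.2496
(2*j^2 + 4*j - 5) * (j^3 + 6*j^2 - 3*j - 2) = 2*j^5 + 16*j^4 + 13*j^3 - 46*j^2 + 7*j + 10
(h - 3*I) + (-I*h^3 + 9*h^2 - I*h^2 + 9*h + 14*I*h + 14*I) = -I*h^3 + 9*h^2 - I*h^2 + 10*h + 14*I*h + 11*I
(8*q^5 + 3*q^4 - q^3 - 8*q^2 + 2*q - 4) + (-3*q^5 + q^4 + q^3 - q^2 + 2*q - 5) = 5*q^5 + 4*q^4 - 9*q^2 + 4*q - 9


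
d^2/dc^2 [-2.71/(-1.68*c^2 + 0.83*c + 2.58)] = (15.297408*c^2 - 7.557648*c - 2.71*(3.36*c - 0.83)*(6.72*c - 1.66) - 23.492448)/(-1.68*c^2 + 0.83*c + 2.58)^3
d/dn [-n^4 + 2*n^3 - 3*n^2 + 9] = 2*n*(-2*n^2 + 3*n - 3)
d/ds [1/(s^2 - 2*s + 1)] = 2*(1 - s)/(s^2 - 2*s + 1)^2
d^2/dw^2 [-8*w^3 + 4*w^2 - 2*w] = 8 - 48*w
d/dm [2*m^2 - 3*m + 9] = 4*m - 3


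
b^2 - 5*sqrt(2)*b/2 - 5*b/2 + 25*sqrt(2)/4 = (b - 5/2)*(b - 5*sqrt(2)/2)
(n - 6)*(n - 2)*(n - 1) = n^3 - 9*n^2 + 20*n - 12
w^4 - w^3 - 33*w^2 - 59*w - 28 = (w - 7)*(w + 1)^2*(w + 4)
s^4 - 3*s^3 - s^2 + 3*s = s*(s - 3)*(s - 1)*(s + 1)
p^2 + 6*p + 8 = (p + 2)*(p + 4)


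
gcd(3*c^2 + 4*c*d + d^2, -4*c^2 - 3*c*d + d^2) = c + d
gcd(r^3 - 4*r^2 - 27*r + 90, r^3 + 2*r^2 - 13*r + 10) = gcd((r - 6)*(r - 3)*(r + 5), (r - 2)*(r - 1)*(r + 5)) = r + 5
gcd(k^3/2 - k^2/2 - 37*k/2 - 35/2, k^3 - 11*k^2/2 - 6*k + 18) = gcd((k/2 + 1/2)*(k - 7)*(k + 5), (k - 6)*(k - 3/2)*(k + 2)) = 1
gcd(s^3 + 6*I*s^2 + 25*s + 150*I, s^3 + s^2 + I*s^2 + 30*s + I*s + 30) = s^2 + I*s + 30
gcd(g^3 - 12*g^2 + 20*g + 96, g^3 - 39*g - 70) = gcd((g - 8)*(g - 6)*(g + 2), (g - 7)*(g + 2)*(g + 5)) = g + 2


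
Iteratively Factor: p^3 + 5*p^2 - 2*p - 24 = (p - 2)*(p^2 + 7*p + 12) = (p - 2)*(p + 3)*(p + 4)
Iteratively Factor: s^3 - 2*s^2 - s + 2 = (s - 1)*(s^2 - s - 2) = (s - 2)*(s - 1)*(s + 1)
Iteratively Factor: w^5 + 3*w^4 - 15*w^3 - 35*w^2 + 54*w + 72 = (w + 4)*(w^4 - w^3 - 11*w^2 + 9*w + 18) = (w - 3)*(w + 4)*(w^3 + 2*w^2 - 5*w - 6) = (w - 3)*(w + 1)*(w + 4)*(w^2 + w - 6) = (w - 3)*(w - 2)*(w + 1)*(w + 4)*(w + 3)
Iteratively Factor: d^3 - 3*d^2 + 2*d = (d - 2)*(d^2 - d) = d*(d - 2)*(d - 1)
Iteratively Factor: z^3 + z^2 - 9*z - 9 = (z - 3)*(z^2 + 4*z + 3) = (z - 3)*(z + 1)*(z + 3)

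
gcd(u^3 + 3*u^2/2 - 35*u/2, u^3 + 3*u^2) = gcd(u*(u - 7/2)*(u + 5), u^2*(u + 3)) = u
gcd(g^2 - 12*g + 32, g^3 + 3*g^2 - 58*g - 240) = g - 8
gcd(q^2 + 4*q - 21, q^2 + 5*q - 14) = q + 7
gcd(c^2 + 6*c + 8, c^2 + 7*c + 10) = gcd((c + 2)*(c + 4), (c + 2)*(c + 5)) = c + 2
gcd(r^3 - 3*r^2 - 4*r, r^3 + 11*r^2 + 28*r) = r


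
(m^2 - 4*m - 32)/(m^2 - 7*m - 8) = (m + 4)/(m + 1)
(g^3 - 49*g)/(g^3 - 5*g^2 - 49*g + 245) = g/(g - 5)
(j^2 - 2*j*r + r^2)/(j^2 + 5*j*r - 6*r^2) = (j - r)/(j + 6*r)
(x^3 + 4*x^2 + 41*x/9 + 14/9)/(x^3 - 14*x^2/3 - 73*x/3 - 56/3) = (x + 2/3)/(x - 8)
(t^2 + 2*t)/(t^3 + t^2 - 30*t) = (t + 2)/(t^2 + t - 30)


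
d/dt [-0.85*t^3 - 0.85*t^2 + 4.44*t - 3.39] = -2.55*t^2 - 1.7*t + 4.44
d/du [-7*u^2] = -14*u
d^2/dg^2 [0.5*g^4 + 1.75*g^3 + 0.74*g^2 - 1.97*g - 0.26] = 6.0*g^2 + 10.5*g + 1.48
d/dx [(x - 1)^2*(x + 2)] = 3*x^2 - 3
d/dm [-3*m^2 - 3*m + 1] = -6*m - 3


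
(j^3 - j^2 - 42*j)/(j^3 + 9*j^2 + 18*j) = (j - 7)/(j + 3)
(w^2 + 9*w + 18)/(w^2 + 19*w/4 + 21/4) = 4*(w + 6)/(4*w + 7)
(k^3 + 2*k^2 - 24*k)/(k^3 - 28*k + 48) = k/(k - 2)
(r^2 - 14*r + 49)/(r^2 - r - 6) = (-r^2 + 14*r - 49)/(-r^2 + r + 6)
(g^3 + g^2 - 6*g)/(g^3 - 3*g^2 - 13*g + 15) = g*(g - 2)/(g^2 - 6*g + 5)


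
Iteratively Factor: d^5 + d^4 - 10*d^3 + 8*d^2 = (d)*(d^4 + d^3 - 10*d^2 + 8*d) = d*(d - 2)*(d^3 + 3*d^2 - 4*d) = d*(d - 2)*(d - 1)*(d^2 + 4*d) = d*(d - 2)*(d - 1)*(d + 4)*(d)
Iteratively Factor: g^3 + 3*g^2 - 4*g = (g + 4)*(g^2 - g) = g*(g + 4)*(g - 1)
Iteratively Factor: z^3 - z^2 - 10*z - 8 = (z + 1)*(z^2 - 2*z - 8) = (z + 1)*(z + 2)*(z - 4)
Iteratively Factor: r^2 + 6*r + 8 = (r + 2)*(r + 4)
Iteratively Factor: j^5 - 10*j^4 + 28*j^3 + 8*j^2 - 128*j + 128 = (j - 2)*(j^4 - 8*j^3 + 12*j^2 + 32*j - 64) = (j - 4)*(j - 2)*(j^3 - 4*j^2 - 4*j + 16) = (j - 4)*(j - 2)*(j + 2)*(j^2 - 6*j + 8) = (j - 4)^2*(j - 2)*(j + 2)*(j - 2)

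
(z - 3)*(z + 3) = z^2 - 9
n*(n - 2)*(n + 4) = n^3 + 2*n^2 - 8*n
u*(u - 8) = u^2 - 8*u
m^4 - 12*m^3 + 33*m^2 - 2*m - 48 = (m - 8)*(m - 3)*(m - 2)*(m + 1)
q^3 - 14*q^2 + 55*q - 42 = (q - 7)*(q - 6)*(q - 1)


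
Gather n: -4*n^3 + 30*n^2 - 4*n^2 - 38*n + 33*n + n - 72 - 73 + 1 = -4*n^3 + 26*n^2 - 4*n - 144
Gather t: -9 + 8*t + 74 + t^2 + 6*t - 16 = t^2 + 14*t + 49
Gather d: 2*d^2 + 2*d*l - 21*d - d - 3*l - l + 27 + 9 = 2*d^2 + d*(2*l - 22) - 4*l + 36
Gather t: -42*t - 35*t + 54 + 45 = 99 - 77*t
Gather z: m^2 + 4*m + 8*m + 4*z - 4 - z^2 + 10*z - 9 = m^2 + 12*m - z^2 + 14*z - 13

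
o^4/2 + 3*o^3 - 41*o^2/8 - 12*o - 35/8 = (o/2 + 1/2)*(o - 5/2)*(o + 1/2)*(o + 7)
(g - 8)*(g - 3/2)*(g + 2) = g^3 - 15*g^2/2 - 7*g + 24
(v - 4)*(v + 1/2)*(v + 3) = v^3 - v^2/2 - 25*v/2 - 6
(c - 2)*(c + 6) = c^2 + 4*c - 12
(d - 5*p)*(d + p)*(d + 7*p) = d^3 + 3*d^2*p - 33*d*p^2 - 35*p^3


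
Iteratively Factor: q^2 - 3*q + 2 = (q - 1)*(q - 2)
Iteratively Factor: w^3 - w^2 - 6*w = (w)*(w^2 - w - 6) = w*(w + 2)*(w - 3)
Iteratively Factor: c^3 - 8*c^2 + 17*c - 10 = (c - 1)*(c^2 - 7*c + 10) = (c - 2)*(c - 1)*(c - 5)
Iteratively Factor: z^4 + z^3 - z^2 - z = (z + 1)*(z^3 - z) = (z + 1)^2*(z^2 - z) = (z - 1)*(z + 1)^2*(z)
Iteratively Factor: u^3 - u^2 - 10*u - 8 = (u + 2)*(u^2 - 3*u - 4) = (u - 4)*(u + 2)*(u + 1)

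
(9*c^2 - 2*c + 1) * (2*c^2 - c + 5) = 18*c^4 - 13*c^3 + 49*c^2 - 11*c + 5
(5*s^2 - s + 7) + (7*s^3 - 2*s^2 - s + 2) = 7*s^3 + 3*s^2 - 2*s + 9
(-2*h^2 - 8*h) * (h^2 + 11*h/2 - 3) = -2*h^4 - 19*h^3 - 38*h^2 + 24*h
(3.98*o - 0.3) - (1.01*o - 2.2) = 2.97*o + 1.9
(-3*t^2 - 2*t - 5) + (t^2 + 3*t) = -2*t^2 + t - 5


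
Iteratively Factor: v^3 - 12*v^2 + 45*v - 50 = (v - 2)*(v^2 - 10*v + 25) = (v - 5)*(v - 2)*(v - 5)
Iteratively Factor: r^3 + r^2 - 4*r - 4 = (r + 1)*(r^2 - 4) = (r + 1)*(r + 2)*(r - 2)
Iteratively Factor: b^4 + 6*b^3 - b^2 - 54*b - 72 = (b + 2)*(b^3 + 4*b^2 - 9*b - 36) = (b + 2)*(b + 4)*(b^2 - 9) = (b - 3)*(b + 2)*(b + 4)*(b + 3)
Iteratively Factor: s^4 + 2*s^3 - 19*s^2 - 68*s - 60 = (s - 5)*(s^3 + 7*s^2 + 16*s + 12) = (s - 5)*(s + 2)*(s^2 + 5*s + 6) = (s - 5)*(s + 2)^2*(s + 3)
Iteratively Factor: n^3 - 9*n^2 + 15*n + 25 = (n - 5)*(n^2 - 4*n - 5) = (n - 5)*(n + 1)*(n - 5)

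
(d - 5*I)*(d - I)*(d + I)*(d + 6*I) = d^4 + I*d^3 + 31*d^2 + I*d + 30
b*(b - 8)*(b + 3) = b^3 - 5*b^2 - 24*b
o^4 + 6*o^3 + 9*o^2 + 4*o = o*(o + 1)^2*(o + 4)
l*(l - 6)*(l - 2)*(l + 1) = l^4 - 7*l^3 + 4*l^2 + 12*l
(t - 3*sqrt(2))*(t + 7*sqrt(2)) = t^2 + 4*sqrt(2)*t - 42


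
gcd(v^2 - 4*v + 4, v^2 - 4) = v - 2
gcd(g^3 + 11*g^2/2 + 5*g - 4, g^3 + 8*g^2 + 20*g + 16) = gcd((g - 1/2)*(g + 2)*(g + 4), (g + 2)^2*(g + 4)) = g^2 + 6*g + 8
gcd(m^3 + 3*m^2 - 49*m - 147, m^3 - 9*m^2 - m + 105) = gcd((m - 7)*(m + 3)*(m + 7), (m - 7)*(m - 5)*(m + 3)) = m^2 - 4*m - 21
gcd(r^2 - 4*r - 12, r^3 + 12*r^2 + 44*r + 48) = r + 2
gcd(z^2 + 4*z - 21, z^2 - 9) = z - 3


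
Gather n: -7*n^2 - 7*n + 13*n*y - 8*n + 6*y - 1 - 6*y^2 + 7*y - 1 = -7*n^2 + n*(13*y - 15) - 6*y^2 + 13*y - 2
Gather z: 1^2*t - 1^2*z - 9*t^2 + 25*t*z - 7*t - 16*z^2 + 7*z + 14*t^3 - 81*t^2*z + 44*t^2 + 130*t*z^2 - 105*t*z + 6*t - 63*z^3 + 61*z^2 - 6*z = 14*t^3 + 35*t^2 - 63*z^3 + z^2*(130*t + 45) + z*(-81*t^2 - 80*t)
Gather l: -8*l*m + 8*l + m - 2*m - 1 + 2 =l*(8 - 8*m) - m + 1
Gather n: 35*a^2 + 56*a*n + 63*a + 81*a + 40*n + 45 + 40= 35*a^2 + 144*a + n*(56*a + 40) + 85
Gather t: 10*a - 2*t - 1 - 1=10*a - 2*t - 2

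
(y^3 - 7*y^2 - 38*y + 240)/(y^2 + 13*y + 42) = (y^2 - 13*y + 40)/(y + 7)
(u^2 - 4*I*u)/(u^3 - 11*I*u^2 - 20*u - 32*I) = u/(u^2 - 7*I*u + 8)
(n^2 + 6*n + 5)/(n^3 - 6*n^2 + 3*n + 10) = (n + 5)/(n^2 - 7*n + 10)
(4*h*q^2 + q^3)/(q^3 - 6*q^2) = (4*h + q)/(q - 6)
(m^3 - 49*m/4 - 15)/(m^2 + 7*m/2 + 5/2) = (m^2 - 5*m/2 - 6)/(m + 1)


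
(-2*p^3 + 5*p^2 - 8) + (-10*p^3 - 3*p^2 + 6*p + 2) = -12*p^3 + 2*p^2 + 6*p - 6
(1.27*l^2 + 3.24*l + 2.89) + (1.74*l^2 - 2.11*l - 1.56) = 3.01*l^2 + 1.13*l + 1.33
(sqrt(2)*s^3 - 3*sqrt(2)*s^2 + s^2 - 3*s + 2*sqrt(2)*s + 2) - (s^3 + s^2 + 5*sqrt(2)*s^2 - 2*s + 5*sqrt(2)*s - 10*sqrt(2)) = -s^3 + sqrt(2)*s^3 - 8*sqrt(2)*s^2 - 3*sqrt(2)*s - s + 2 + 10*sqrt(2)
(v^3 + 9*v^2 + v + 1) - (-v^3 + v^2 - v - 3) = 2*v^3 + 8*v^2 + 2*v + 4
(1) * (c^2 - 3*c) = c^2 - 3*c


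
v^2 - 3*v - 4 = (v - 4)*(v + 1)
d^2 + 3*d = d*(d + 3)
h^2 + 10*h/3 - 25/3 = (h - 5/3)*(h + 5)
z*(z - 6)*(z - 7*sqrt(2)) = z^3 - 7*sqrt(2)*z^2 - 6*z^2 + 42*sqrt(2)*z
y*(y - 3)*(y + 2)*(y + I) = y^4 - y^3 + I*y^3 - 6*y^2 - I*y^2 - 6*I*y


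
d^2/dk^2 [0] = 0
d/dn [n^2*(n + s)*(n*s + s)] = n*s*(4*n^2 + 3*n*s + 3*n + 2*s)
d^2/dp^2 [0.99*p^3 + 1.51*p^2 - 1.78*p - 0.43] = 5.94*p + 3.02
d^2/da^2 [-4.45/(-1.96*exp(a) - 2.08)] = (17.09512*exp(a) - 18.14176)*exp(a)/(1.96*exp(a) + 2.08)^3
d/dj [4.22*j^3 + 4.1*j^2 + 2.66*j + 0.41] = 12.66*j^2 + 8.2*j + 2.66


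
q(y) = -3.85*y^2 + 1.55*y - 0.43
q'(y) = 1.55 - 7.7*y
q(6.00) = -129.73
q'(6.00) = -44.65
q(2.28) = -16.91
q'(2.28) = -16.01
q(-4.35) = -80.02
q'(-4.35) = 35.04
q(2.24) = -16.28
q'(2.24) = -15.70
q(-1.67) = -13.76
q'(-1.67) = 14.41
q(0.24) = -0.28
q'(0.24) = -0.30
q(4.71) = -78.54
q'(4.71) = -34.72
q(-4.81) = -96.96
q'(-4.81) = 38.59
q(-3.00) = -39.73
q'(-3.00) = 24.65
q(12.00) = -536.23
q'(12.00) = -90.85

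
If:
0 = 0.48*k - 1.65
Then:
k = 3.44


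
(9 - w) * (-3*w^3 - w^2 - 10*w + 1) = 3*w^4 - 26*w^3 + w^2 - 91*w + 9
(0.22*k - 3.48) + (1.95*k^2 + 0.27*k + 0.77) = 1.95*k^2 + 0.49*k - 2.71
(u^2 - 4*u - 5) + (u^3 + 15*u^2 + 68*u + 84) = u^3 + 16*u^2 + 64*u + 79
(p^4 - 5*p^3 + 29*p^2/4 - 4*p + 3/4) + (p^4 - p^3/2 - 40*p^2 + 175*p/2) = 2*p^4 - 11*p^3/2 - 131*p^2/4 + 167*p/2 + 3/4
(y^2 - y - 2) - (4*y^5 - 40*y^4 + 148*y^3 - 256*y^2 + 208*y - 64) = -4*y^5 + 40*y^4 - 148*y^3 + 257*y^2 - 209*y + 62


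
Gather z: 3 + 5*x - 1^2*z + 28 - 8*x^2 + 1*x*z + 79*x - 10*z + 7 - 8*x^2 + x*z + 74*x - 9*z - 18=-16*x^2 + 158*x + z*(2*x - 20) + 20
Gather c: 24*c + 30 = 24*c + 30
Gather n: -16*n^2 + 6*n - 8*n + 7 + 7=-16*n^2 - 2*n + 14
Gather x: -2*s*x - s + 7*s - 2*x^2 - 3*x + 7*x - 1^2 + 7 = 6*s - 2*x^2 + x*(4 - 2*s) + 6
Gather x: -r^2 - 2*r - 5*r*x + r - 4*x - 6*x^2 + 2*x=-r^2 - r - 6*x^2 + x*(-5*r - 2)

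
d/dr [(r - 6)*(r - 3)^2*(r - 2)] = 4*r^3 - 42*r^2 + 138*r - 144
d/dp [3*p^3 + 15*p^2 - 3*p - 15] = 9*p^2 + 30*p - 3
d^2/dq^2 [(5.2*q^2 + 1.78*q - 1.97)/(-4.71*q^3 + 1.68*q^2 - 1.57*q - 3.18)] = (-230.71464*q^6 - 236.926188*q^5 + 839.655468*q^4 + 829.818732*q^3 + 274.00905*q^2 - 265.27086*q - 56.634542)/(104.487111*q^9 - 111.807864*q^8 + 144.367623*q^7 + 132.356106*q^6 - 102.853683*q^5 + 155.593476*q^4 + 96.432697*q^3 - 27.45135*q^2 + 47.629404*q + 32.157432)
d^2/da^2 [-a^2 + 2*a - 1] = -2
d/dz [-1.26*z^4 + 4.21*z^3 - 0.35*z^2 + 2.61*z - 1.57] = -5.04*z^3 + 12.63*z^2 - 0.7*z + 2.61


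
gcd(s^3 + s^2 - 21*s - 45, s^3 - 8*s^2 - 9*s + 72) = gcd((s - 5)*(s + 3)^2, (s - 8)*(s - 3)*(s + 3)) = s + 3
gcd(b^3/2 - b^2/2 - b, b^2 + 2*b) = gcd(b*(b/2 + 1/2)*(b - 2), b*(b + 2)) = b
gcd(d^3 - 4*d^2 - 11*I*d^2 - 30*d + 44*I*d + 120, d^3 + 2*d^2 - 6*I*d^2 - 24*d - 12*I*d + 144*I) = d^2 + d*(-4 - 6*I) + 24*I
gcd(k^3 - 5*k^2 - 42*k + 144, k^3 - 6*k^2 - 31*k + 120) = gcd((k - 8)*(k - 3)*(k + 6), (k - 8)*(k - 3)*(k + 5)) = k^2 - 11*k + 24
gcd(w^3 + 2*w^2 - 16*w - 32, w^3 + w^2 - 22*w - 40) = w^2 + 6*w + 8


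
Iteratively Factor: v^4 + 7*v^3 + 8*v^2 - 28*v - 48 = (v + 4)*(v^3 + 3*v^2 - 4*v - 12) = (v + 2)*(v + 4)*(v^2 + v - 6) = (v - 2)*(v + 2)*(v + 4)*(v + 3)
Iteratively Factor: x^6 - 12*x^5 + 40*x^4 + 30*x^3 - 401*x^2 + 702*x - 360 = (x - 1)*(x^5 - 11*x^4 + 29*x^3 + 59*x^2 - 342*x + 360) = (x - 5)*(x - 1)*(x^4 - 6*x^3 - x^2 + 54*x - 72) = (x - 5)*(x - 4)*(x - 1)*(x^3 - 2*x^2 - 9*x + 18) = (x - 5)*(x - 4)*(x - 2)*(x - 1)*(x^2 - 9) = (x - 5)*(x - 4)*(x - 3)*(x - 2)*(x - 1)*(x + 3)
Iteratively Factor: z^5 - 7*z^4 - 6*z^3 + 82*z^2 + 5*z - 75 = (z - 1)*(z^4 - 6*z^3 - 12*z^2 + 70*z + 75) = (z - 5)*(z - 1)*(z^3 - z^2 - 17*z - 15) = (z - 5)*(z - 1)*(z + 1)*(z^2 - 2*z - 15) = (z - 5)^2*(z - 1)*(z + 1)*(z + 3)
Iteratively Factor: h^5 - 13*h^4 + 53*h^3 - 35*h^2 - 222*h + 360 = (h - 4)*(h^4 - 9*h^3 + 17*h^2 + 33*h - 90) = (h - 4)*(h + 2)*(h^3 - 11*h^2 + 39*h - 45) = (h - 4)*(h - 3)*(h + 2)*(h^2 - 8*h + 15) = (h - 5)*(h - 4)*(h - 3)*(h + 2)*(h - 3)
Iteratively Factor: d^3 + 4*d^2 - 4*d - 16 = (d + 4)*(d^2 - 4) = (d + 2)*(d + 4)*(d - 2)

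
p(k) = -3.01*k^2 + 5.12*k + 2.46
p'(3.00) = -12.94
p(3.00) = -9.27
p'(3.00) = -12.94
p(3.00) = -9.27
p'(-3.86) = 28.36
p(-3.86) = -62.15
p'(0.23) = 3.74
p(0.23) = 3.48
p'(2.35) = -9.03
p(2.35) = -2.13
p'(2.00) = -6.92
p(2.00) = 0.66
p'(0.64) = 1.27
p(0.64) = 4.50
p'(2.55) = -10.23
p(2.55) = -4.06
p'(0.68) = 1.03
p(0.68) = 4.55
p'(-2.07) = 17.58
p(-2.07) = -21.04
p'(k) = 5.12 - 6.02*k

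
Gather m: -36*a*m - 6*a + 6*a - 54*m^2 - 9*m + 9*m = -36*a*m - 54*m^2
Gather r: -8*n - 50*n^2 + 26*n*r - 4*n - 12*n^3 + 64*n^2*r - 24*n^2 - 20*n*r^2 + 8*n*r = -12*n^3 - 74*n^2 - 20*n*r^2 - 12*n + r*(64*n^2 + 34*n)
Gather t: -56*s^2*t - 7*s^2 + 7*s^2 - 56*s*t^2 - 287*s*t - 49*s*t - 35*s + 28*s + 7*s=-56*s*t^2 + t*(-56*s^2 - 336*s)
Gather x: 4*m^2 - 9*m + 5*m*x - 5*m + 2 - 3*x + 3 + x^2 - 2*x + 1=4*m^2 - 14*m + x^2 + x*(5*m - 5) + 6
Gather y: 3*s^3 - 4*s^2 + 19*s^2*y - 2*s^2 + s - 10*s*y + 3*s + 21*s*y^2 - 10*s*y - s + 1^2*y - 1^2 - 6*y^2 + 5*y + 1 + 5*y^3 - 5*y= 3*s^3 - 6*s^2 + 3*s + 5*y^3 + y^2*(21*s - 6) + y*(19*s^2 - 20*s + 1)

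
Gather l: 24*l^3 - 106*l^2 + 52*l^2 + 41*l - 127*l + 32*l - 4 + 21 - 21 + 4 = 24*l^3 - 54*l^2 - 54*l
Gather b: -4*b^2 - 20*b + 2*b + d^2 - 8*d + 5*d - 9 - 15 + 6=-4*b^2 - 18*b + d^2 - 3*d - 18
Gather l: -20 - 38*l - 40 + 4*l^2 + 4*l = 4*l^2 - 34*l - 60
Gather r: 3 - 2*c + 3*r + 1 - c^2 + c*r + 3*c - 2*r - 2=-c^2 + c + r*(c + 1) + 2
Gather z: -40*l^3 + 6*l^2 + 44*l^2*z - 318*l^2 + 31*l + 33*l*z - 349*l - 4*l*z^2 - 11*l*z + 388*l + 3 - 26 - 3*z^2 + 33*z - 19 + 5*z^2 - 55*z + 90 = -40*l^3 - 312*l^2 + 70*l + z^2*(2 - 4*l) + z*(44*l^2 + 22*l - 22) + 48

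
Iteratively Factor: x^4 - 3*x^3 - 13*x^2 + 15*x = (x)*(x^3 - 3*x^2 - 13*x + 15) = x*(x + 3)*(x^2 - 6*x + 5) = x*(x - 1)*(x + 3)*(x - 5)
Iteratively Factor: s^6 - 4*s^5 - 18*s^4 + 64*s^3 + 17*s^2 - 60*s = (s)*(s^5 - 4*s^4 - 18*s^3 + 64*s^2 + 17*s - 60) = s*(s - 3)*(s^4 - s^3 - 21*s^2 + s + 20) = s*(s - 3)*(s - 1)*(s^3 - 21*s - 20) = s*(s - 3)*(s - 1)*(s + 1)*(s^2 - s - 20) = s*(s - 3)*(s - 1)*(s + 1)*(s + 4)*(s - 5)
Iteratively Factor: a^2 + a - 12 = (a - 3)*(a + 4)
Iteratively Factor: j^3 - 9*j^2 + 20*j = (j)*(j^2 - 9*j + 20) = j*(j - 5)*(j - 4)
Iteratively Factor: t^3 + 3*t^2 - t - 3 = (t - 1)*(t^2 + 4*t + 3) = (t - 1)*(t + 3)*(t + 1)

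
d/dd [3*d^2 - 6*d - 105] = 6*d - 6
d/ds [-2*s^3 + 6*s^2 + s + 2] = -6*s^2 + 12*s + 1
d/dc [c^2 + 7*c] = 2*c + 7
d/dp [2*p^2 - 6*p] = 4*p - 6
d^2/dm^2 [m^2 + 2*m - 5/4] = 2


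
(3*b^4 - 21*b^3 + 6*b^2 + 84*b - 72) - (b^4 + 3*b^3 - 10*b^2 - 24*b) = 2*b^4 - 24*b^3 + 16*b^2 + 108*b - 72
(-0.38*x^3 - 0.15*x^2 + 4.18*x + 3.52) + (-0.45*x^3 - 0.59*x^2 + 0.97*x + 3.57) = -0.83*x^3 - 0.74*x^2 + 5.15*x + 7.09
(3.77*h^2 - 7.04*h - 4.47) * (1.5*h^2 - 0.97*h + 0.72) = 5.655*h^4 - 14.2169*h^3 + 2.8382*h^2 - 0.7329*h - 3.2184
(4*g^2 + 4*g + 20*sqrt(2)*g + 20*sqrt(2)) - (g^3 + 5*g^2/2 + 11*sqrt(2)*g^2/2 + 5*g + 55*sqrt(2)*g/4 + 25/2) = -g^3 - 11*sqrt(2)*g^2/2 + 3*g^2/2 - g + 25*sqrt(2)*g/4 - 25/2 + 20*sqrt(2)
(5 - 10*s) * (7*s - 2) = -70*s^2 + 55*s - 10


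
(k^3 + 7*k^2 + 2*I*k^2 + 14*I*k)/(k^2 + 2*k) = (k^2 + k*(7 + 2*I) + 14*I)/(k + 2)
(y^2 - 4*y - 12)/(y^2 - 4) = (y - 6)/(y - 2)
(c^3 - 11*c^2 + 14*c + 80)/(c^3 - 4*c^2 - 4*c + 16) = (c^2 - 13*c + 40)/(c^2 - 6*c + 8)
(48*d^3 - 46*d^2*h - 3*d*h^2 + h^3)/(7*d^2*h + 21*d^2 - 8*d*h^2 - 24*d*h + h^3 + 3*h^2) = (48*d^2 + 2*d*h - h^2)/(7*d*h + 21*d - h^2 - 3*h)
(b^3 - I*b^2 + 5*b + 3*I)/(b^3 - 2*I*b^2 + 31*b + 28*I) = (b^2 - 2*I*b + 3)/(b^2 - 3*I*b + 28)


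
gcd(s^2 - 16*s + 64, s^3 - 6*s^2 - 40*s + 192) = s - 8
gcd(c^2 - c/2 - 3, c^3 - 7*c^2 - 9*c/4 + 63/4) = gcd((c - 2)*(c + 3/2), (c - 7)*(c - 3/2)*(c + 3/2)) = c + 3/2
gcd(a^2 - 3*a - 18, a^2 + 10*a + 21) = a + 3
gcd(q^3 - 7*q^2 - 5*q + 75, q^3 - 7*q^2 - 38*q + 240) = q - 5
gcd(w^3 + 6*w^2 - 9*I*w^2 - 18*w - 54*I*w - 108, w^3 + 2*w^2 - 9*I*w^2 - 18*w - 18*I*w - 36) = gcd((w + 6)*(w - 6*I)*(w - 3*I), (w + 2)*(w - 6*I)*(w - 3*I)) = w^2 - 9*I*w - 18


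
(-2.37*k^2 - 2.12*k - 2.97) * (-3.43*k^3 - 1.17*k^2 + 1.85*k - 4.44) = 8.1291*k^5 + 10.0445*k^4 + 8.283*k^3 + 10.0757*k^2 + 3.9183*k + 13.1868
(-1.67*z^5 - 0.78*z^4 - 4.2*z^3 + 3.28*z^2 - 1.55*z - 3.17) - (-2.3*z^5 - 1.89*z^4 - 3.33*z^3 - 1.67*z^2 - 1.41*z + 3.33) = 0.63*z^5 + 1.11*z^4 - 0.87*z^3 + 4.95*z^2 - 0.14*z - 6.5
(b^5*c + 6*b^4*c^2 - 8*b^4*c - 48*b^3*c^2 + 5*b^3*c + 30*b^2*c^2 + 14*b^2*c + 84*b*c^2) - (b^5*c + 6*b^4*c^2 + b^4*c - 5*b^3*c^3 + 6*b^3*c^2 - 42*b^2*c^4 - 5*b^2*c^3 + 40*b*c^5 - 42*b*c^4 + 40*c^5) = -9*b^4*c + 5*b^3*c^3 - 54*b^3*c^2 + 5*b^3*c + 42*b^2*c^4 + 5*b^2*c^3 + 30*b^2*c^2 + 14*b^2*c - 40*b*c^5 + 42*b*c^4 + 84*b*c^2 - 40*c^5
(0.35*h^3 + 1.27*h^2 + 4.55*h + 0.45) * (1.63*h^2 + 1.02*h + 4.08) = 0.5705*h^5 + 2.4271*h^4 + 10.1399*h^3 + 10.5561*h^2 + 19.023*h + 1.836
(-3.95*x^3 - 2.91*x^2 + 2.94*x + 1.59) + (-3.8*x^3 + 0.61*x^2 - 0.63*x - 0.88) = -7.75*x^3 - 2.3*x^2 + 2.31*x + 0.71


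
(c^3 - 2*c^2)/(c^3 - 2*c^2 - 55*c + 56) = c^2*(c - 2)/(c^3 - 2*c^2 - 55*c + 56)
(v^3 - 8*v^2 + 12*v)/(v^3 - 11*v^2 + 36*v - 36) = v/(v - 3)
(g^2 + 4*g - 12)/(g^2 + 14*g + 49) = (g^2 + 4*g - 12)/(g^2 + 14*g + 49)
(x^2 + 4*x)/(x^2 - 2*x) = (x + 4)/(x - 2)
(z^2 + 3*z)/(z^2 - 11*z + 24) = z*(z + 3)/(z^2 - 11*z + 24)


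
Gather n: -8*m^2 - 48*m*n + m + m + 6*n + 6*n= -8*m^2 + 2*m + n*(12 - 48*m)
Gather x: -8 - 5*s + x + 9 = -5*s + x + 1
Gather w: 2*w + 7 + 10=2*w + 17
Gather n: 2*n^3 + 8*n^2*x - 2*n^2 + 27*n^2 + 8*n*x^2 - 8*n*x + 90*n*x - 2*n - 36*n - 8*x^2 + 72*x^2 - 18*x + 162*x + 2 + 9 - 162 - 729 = 2*n^3 + n^2*(8*x + 25) + n*(8*x^2 + 82*x - 38) + 64*x^2 + 144*x - 880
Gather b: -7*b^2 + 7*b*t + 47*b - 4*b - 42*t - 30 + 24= -7*b^2 + b*(7*t + 43) - 42*t - 6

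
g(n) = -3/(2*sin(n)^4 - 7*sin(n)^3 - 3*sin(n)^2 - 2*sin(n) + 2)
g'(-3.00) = 0.94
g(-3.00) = -1.34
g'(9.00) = 373.48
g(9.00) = -12.82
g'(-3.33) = 5.15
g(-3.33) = -2.03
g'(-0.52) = -1.29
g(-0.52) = -0.93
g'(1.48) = -0.09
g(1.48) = 0.38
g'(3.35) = 0.92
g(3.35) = -1.28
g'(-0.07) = -1.11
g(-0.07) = -1.41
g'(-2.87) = 0.98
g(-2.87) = -1.22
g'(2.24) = 1.80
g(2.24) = 0.74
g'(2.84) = 16.41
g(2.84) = -3.08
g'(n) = -3*(-8*sin(n)^3*cos(n) + 21*sin(n)^2*cos(n) + 6*sin(n)*cos(n) + 2*cos(n))/(2*sin(n)^4 - 7*sin(n)^3 - 3*sin(n)^2 - 2*sin(n) + 2)^2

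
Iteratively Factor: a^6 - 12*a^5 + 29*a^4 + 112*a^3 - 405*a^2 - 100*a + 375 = (a + 1)*(a^5 - 13*a^4 + 42*a^3 + 70*a^2 - 475*a + 375) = (a - 1)*(a + 1)*(a^4 - 12*a^3 + 30*a^2 + 100*a - 375) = (a - 5)*(a - 1)*(a + 1)*(a^3 - 7*a^2 - 5*a + 75) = (a - 5)*(a - 1)*(a + 1)*(a + 3)*(a^2 - 10*a + 25) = (a - 5)^2*(a - 1)*(a + 1)*(a + 3)*(a - 5)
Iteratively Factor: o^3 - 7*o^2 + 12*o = (o)*(o^2 - 7*o + 12) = o*(o - 4)*(o - 3)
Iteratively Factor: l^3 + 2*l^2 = (l)*(l^2 + 2*l) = l*(l + 2)*(l)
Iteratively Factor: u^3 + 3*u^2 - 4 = (u + 2)*(u^2 + u - 2) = (u - 1)*(u + 2)*(u + 2)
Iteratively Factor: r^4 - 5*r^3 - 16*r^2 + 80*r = (r + 4)*(r^3 - 9*r^2 + 20*r) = (r - 5)*(r + 4)*(r^2 - 4*r) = r*(r - 5)*(r + 4)*(r - 4)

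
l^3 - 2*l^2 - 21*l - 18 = (l - 6)*(l + 1)*(l + 3)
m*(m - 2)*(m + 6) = m^3 + 4*m^2 - 12*m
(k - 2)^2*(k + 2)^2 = k^4 - 8*k^2 + 16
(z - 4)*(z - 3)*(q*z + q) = q*z^3 - 6*q*z^2 + 5*q*z + 12*q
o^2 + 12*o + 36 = (o + 6)^2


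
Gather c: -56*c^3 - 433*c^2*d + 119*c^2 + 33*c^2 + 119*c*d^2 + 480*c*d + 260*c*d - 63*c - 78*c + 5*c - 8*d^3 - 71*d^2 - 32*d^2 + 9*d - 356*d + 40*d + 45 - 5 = -56*c^3 + c^2*(152 - 433*d) + c*(119*d^2 + 740*d - 136) - 8*d^3 - 103*d^2 - 307*d + 40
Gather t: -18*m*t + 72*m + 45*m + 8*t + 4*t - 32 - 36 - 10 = 117*m + t*(12 - 18*m) - 78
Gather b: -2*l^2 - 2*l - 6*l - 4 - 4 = -2*l^2 - 8*l - 8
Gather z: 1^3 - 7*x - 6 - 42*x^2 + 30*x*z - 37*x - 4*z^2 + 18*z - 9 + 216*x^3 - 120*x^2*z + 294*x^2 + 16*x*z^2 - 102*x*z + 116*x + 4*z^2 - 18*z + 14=216*x^3 + 252*x^2 + 16*x*z^2 + 72*x + z*(-120*x^2 - 72*x)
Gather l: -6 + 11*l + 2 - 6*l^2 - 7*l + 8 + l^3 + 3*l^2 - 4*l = l^3 - 3*l^2 + 4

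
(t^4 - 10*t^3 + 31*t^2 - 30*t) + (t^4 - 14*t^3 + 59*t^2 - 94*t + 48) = 2*t^4 - 24*t^3 + 90*t^2 - 124*t + 48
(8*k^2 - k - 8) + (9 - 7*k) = 8*k^2 - 8*k + 1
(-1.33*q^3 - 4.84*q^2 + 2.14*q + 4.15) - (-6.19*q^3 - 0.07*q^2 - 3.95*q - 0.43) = 4.86*q^3 - 4.77*q^2 + 6.09*q + 4.58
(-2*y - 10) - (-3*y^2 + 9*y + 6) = 3*y^2 - 11*y - 16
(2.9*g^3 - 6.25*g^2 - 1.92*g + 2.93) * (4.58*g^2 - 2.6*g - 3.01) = 13.282*g^5 - 36.165*g^4 - 1.2726*g^3 + 37.2239*g^2 - 1.8388*g - 8.8193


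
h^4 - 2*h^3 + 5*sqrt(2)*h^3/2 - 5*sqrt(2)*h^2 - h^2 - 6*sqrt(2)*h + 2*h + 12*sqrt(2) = (h - 2)*(h - sqrt(2))*(h + 3*sqrt(2)/2)*(h + 2*sqrt(2))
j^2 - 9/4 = (j - 3/2)*(j + 3/2)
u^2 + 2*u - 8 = (u - 2)*(u + 4)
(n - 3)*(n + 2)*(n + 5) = n^3 + 4*n^2 - 11*n - 30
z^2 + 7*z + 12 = (z + 3)*(z + 4)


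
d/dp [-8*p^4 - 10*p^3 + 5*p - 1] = -32*p^3 - 30*p^2 + 5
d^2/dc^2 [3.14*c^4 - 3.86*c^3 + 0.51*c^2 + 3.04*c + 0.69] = 37.68*c^2 - 23.16*c + 1.02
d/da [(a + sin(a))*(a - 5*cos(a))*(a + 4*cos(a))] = sqrt(2)*a^2*sin(a + pi/4) + 3*a^2 + 20*a*sin(2*a) - a*cos(2*a) - 2*sqrt(2)*a*cos(a + pi/4) - sin(2*a)/2 - 5*cos(a) - 10*cos(2*a) - 15*cos(3*a) - 10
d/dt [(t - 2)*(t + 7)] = 2*t + 5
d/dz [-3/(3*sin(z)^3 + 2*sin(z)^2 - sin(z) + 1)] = 3*(9*sin(z)^2 + 4*sin(z) - 1)*cos(z)/(3*sin(z)^3 + 2*sin(z)^2 - sin(z) + 1)^2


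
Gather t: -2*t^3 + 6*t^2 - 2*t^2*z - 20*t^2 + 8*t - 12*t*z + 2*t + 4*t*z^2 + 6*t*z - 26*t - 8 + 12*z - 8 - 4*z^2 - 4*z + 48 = -2*t^3 + t^2*(-2*z - 14) + t*(4*z^2 - 6*z - 16) - 4*z^2 + 8*z + 32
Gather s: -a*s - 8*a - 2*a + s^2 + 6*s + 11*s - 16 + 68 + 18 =-10*a + s^2 + s*(17 - a) + 70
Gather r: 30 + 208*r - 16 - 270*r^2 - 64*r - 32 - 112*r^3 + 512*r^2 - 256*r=-112*r^3 + 242*r^2 - 112*r - 18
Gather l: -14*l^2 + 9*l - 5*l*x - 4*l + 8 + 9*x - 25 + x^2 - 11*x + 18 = -14*l^2 + l*(5 - 5*x) + x^2 - 2*x + 1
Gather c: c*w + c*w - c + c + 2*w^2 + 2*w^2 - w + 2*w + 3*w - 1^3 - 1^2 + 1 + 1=2*c*w + 4*w^2 + 4*w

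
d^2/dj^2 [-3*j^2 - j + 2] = -6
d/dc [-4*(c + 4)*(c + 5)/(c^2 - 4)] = 12*(3*c^2 + 16*c + 12)/(c^4 - 8*c^2 + 16)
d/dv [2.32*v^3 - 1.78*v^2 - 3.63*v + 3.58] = 6.96*v^2 - 3.56*v - 3.63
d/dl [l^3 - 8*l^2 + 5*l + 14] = 3*l^2 - 16*l + 5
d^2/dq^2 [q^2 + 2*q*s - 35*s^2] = 2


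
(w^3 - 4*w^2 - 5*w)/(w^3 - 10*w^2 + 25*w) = (w + 1)/(w - 5)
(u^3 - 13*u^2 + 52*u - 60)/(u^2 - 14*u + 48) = (u^2 - 7*u + 10)/(u - 8)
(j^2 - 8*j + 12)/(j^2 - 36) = (j - 2)/(j + 6)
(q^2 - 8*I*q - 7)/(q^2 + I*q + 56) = (q - I)/(q + 8*I)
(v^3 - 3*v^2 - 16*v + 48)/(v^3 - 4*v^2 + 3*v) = (v^2 - 16)/(v*(v - 1))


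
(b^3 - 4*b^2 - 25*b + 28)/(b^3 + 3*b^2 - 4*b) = (b - 7)/b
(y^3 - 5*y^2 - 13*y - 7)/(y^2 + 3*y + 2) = (y^2 - 6*y - 7)/(y + 2)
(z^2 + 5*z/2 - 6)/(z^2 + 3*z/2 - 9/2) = (z + 4)/(z + 3)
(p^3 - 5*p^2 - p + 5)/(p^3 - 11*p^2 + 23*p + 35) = (p - 1)/(p - 7)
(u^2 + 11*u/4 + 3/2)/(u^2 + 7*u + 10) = (u + 3/4)/(u + 5)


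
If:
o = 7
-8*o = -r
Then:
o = 7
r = 56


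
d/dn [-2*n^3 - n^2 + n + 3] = -6*n^2 - 2*n + 1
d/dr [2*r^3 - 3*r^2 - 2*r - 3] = 6*r^2 - 6*r - 2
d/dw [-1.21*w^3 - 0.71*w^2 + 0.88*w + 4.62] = -3.63*w^2 - 1.42*w + 0.88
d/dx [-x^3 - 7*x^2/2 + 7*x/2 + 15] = -3*x^2 - 7*x + 7/2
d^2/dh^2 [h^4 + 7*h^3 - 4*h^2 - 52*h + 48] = 12*h^2 + 42*h - 8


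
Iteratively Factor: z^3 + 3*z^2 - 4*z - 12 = (z + 2)*(z^2 + z - 6) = (z + 2)*(z + 3)*(z - 2)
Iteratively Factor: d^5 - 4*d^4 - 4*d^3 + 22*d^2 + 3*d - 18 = (d - 1)*(d^4 - 3*d^3 - 7*d^2 + 15*d + 18) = (d - 1)*(d + 1)*(d^3 - 4*d^2 - 3*d + 18) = (d - 3)*(d - 1)*(d + 1)*(d^2 - d - 6) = (d - 3)*(d - 1)*(d + 1)*(d + 2)*(d - 3)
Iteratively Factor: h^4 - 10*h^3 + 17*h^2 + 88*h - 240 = (h + 3)*(h^3 - 13*h^2 + 56*h - 80) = (h - 4)*(h + 3)*(h^2 - 9*h + 20) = (h - 5)*(h - 4)*(h + 3)*(h - 4)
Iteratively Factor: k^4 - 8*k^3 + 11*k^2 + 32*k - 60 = (k - 2)*(k^3 - 6*k^2 - k + 30) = (k - 2)*(k + 2)*(k^2 - 8*k + 15) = (k - 3)*(k - 2)*(k + 2)*(k - 5)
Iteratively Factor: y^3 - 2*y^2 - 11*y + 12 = (y + 3)*(y^2 - 5*y + 4) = (y - 4)*(y + 3)*(y - 1)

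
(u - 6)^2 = u^2 - 12*u + 36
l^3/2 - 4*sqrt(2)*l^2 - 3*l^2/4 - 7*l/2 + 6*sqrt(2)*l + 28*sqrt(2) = (l/2 + 1)*(l - 7/2)*(l - 8*sqrt(2))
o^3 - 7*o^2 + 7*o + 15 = (o - 5)*(o - 3)*(o + 1)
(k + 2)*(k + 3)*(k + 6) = k^3 + 11*k^2 + 36*k + 36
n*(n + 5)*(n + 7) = n^3 + 12*n^2 + 35*n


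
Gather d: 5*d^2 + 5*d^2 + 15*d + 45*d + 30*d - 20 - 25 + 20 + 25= 10*d^2 + 90*d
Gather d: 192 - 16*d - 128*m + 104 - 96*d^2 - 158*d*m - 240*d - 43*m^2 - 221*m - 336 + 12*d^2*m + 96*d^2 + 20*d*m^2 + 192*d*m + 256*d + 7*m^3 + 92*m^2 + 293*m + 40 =12*d^2*m + d*(20*m^2 + 34*m) + 7*m^3 + 49*m^2 - 56*m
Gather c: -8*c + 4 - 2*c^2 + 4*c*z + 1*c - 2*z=-2*c^2 + c*(4*z - 7) - 2*z + 4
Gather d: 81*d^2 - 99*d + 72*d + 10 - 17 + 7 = 81*d^2 - 27*d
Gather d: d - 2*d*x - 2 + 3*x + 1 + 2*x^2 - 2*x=d*(1 - 2*x) + 2*x^2 + x - 1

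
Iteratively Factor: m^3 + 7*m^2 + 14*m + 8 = (m + 4)*(m^2 + 3*m + 2) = (m + 1)*(m + 4)*(m + 2)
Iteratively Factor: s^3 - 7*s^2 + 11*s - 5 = (s - 5)*(s^2 - 2*s + 1) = (s - 5)*(s - 1)*(s - 1)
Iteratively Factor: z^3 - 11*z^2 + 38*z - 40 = (z - 5)*(z^2 - 6*z + 8) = (z - 5)*(z - 4)*(z - 2)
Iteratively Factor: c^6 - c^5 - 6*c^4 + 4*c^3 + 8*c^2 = (c + 2)*(c^5 - 3*c^4 + 4*c^2) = c*(c + 2)*(c^4 - 3*c^3 + 4*c) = c*(c + 1)*(c + 2)*(c^3 - 4*c^2 + 4*c) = c*(c - 2)*(c + 1)*(c + 2)*(c^2 - 2*c) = c*(c - 2)^2*(c + 1)*(c + 2)*(c)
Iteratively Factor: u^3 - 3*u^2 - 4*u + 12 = (u - 2)*(u^2 - u - 6) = (u - 2)*(u + 2)*(u - 3)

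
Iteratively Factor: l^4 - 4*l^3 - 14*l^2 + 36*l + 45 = (l + 3)*(l^3 - 7*l^2 + 7*l + 15) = (l - 3)*(l + 3)*(l^2 - 4*l - 5) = (l - 3)*(l + 1)*(l + 3)*(l - 5)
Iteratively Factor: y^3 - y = (y - 1)*(y^2 + y) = y*(y - 1)*(y + 1)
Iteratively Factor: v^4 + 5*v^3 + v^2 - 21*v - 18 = (v + 3)*(v^3 + 2*v^2 - 5*v - 6) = (v + 3)^2*(v^2 - v - 2) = (v - 2)*(v + 3)^2*(v + 1)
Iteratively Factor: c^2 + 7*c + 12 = (c + 4)*(c + 3)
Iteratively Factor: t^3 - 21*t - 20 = (t + 1)*(t^2 - t - 20) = (t + 1)*(t + 4)*(t - 5)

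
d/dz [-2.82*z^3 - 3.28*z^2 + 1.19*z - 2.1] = -8.46*z^2 - 6.56*z + 1.19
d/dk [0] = 0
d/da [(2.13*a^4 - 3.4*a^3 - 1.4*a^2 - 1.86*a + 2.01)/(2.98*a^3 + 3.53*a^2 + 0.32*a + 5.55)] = (6.3474*a^6 + 15.0378*a^5 - 5.7852*a^4 + 56.1956*a^3 - 68.4616*a^2 - 29.7306*a - 10.9662)/(8.8804*a^6 + 21.0388*a^5 + 14.3681*a^4 + 35.3372*a^3 + 39.2854*a^2 + 3.552*a + 30.8025)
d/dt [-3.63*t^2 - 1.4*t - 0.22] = -7.26*t - 1.4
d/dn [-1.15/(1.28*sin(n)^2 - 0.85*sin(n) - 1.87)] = (2.944*sin(n) - 0.9775)*cos(n)/(-1.28*sin(n)^2 + 0.85*sin(n) + 1.87)^2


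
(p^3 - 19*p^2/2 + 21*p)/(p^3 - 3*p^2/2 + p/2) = (2*p^2 - 19*p + 42)/(2*p^2 - 3*p + 1)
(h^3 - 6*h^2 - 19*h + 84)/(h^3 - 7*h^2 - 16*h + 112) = (h - 3)/(h - 4)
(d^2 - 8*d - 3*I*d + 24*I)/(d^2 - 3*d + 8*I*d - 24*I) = (d^2 - d*(8 + 3*I) + 24*I)/(d^2 + d*(-3 + 8*I) - 24*I)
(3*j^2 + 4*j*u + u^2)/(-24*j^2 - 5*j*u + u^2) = (j + u)/(-8*j + u)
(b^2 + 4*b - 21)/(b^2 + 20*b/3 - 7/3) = 3*(b - 3)/(3*b - 1)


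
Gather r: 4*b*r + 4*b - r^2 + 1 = 4*b*r + 4*b - r^2 + 1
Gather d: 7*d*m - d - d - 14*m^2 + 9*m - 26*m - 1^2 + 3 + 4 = d*(7*m - 2) - 14*m^2 - 17*m + 6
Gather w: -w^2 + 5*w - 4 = -w^2 + 5*w - 4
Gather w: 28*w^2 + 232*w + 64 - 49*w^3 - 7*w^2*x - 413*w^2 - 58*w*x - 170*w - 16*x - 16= -49*w^3 + w^2*(-7*x - 385) + w*(62 - 58*x) - 16*x + 48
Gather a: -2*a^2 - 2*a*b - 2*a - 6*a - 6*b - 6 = -2*a^2 + a*(-2*b - 8) - 6*b - 6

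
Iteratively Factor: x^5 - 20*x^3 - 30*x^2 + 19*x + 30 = (x + 1)*(x^4 - x^3 - 19*x^2 - 11*x + 30) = (x + 1)*(x + 3)*(x^3 - 4*x^2 - 7*x + 10) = (x - 1)*(x + 1)*(x + 3)*(x^2 - 3*x - 10) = (x - 1)*(x + 1)*(x + 2)*(x + 3)*(x - 5)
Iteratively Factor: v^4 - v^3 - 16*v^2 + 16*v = (v - 4)*(v^3 + 3*v^2 - 4*v) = (v - 4)*(v + 4)*(v^2 - v) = (v - 4)*(v - 1)*(v + 4)*(v)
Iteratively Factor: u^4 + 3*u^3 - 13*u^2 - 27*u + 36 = (u - 1)*(u^3 + 4*u^2 - 9*u - 36) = (u - 1)*(u + 4)*(u^2 - 9) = (u - 3)*(u - 1)*(u + 4)*(u + 3)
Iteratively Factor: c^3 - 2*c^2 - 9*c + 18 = (c + 3)*(c^2 - 5*c + 6) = (c - 2)*(c + 3)*(c - 3)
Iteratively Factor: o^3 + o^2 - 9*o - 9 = (o + 1)*(o^2 - 9) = (o + 1)*(o + 3)*(o - 3)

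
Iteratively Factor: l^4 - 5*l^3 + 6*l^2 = (l)*(l^3 - 5*l^2 + 6*l) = l*(l - 3)*(l^2 - 2*l) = l^2*(l - 3)*(l - 2)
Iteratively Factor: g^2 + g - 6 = (g - 2)*(g + 3)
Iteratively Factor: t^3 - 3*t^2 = (t - 3)*(t^2) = t*(t - 3)*(t)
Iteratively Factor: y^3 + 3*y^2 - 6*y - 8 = (y + 4)*(y^2 - y - 2) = (y + 1)*(y + 4)*(y - 2)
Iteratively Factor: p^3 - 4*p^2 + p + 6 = (p + 1)*(p^2 - 5*p + 6) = (p - 2)*(p + 1)*(p - 3)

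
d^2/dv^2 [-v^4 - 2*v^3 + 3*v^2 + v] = -12*v^2 - 12*v + 6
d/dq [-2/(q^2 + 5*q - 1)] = 2*(2*q + 5)/(q^2 + 5*q - 1)^2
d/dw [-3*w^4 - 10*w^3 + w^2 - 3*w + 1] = -12*w^3 - 30*w^2 + 2*w - 3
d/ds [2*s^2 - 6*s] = 4*s - 6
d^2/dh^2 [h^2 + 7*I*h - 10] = 2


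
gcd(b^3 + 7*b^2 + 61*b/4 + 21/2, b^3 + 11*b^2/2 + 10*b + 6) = b^2 + 7*b/2 + 3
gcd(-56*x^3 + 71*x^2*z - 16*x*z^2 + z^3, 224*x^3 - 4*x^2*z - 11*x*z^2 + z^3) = 56*x^2 - 15*x*z + z^2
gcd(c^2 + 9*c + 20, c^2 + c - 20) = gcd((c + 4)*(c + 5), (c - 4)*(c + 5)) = c + 5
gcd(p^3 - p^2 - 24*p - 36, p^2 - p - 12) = p + 3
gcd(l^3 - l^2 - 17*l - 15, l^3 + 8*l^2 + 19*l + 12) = l^2 + 4*l + 3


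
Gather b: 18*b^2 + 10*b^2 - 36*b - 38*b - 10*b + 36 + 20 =28*b^2 - 84*b + 56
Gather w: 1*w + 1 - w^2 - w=1 - w^2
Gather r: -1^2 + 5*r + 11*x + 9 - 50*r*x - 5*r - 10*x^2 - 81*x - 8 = -50*r*x - 10*x^2 - 70*x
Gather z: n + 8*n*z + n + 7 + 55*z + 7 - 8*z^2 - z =2*n - 8*z^2 + z*(8*n + 54) + 14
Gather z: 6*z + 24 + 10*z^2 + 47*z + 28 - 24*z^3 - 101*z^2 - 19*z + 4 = -24*z^3 - 91*z^2 + 34*z + 56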